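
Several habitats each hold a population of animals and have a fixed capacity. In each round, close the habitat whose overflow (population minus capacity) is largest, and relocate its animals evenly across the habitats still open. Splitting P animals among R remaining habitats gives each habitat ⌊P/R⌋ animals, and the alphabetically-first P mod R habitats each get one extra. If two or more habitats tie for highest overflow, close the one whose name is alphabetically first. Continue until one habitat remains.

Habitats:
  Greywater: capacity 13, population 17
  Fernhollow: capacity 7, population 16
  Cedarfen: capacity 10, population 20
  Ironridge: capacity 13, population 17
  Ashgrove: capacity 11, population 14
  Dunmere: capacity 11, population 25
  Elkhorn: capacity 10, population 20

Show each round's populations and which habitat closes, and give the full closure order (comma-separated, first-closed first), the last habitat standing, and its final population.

Closure order: Dunmere, Cedarfen, Elkhorn, Fernhollow, Ashgrove, Greywater
Last habitat: Ironridge with 129 animals

Round 1: Ashgrove=14 Cedarfen=20 Dunmere=25 Elkhorn=20 Fernhollow=16 Greywater=17 Ironridge=17 → close Dunmere (overflow 14)
  25÷6 = 4 each, +1 to first 1
Round 2: Ashgrove=19 Cedarfen=24 Elkhorn=24 Fernhollow=20 Greywater=21 Ironridge=21 → close Cedarfen (overflow 14)
  24÷5 = 4 each, +1 to first 4
Round 3: Ashgrove=24 Elkhorn=29 Fernhollow=25 Greywater=26 Ironridge=25 → close Elkhorn (overflow 19)
  29÷4 = 7 each, +1 to first 1
Round 4: Ashgrove=32 Fernhollow=32 Greywater=33 Ironridge=32 → close Fernhollow (overflow 25)
  32÷3 = 10 each, +1 to first 2
Round 5: Ashgrove=43 Greywater=44 Ironridge=42 → close Ashgrove (overflow 32)
  43÷2 = 21 each, +1 to first 1
Round 6: Greywater=66 Ironridge=63 → close Greywater (overflow 53)
  66÷1 = 66 each, +1 to first 0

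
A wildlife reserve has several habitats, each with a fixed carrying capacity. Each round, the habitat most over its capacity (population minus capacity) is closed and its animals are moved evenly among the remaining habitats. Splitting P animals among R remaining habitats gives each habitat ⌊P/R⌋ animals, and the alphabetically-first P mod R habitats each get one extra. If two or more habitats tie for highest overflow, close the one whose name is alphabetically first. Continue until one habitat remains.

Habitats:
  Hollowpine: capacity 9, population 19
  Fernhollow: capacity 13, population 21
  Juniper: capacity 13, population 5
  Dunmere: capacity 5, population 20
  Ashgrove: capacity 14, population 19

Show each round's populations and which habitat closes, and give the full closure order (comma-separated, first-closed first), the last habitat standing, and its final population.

Round 1: Ashgrove=19 Dunmere=20 Fernhollow=21 Hollowpine=19 Juniper=5 → close Dunmere (overflow 15)
  20÷4 = 5 each, +1 to first 0
Round 2: Ashgrove=24 Fernhollow=26 Hollowpine=24 Juniper=10 → close Hollowpine (overflow 15)
  24÷3 = 8 each, +1 to first 0
Round 3: Ashgrove=32 Fernhollow=34 Juniper=18 → close Fernhollow (overflow 21)
  34÷2 = 17 each, +1 to first 0
Round 4: Ashgrove=49 Juniper=35 → close Ashgrove (overflow 35)
  49÷1 = 49 each, +1 to first 0

Closure order: Dunmere, Hollowpine, Fernhollow, Ashgrove
Last habitat: Juniper with 84 animals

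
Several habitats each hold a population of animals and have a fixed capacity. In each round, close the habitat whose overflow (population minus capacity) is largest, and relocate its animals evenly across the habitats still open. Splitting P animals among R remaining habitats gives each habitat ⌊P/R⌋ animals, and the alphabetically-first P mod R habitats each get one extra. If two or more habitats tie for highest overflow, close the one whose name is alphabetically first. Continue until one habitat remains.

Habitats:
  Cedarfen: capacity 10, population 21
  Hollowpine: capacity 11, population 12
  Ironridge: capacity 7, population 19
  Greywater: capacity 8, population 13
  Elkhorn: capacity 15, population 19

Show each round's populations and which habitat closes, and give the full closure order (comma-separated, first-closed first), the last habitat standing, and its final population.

Round 1: Cedarfen=21 Elkhorn=19 Greywater=13 Hollowpine=12 Ironridge=19 → close Ironridge (overflow 12)
  19÷4 = 4 each, +1 to first 3
Round 2: Cedarfen=26 Elkhorn=24 Greywater=18 Hollowpine=16 → close Cedarfen (overflow 16)
  26÷3 = 8 each, +1 to first 2
Round 3: Elkhorn=33 Greywater=27 Hollowpine=24 → close Greywater (overflow 19)
  27÷2 = 13 each, +1 to first 1
Round 4: Elkhorn=47 Hollowpine=37 → close Elkhorn (overflow 32)
  47÷1 = 47 each, +1 to first 0

Closure order: Ironridge, Cedarfen, Greywater, Elkhorn
Last habitat: Hollowpine with 84 animals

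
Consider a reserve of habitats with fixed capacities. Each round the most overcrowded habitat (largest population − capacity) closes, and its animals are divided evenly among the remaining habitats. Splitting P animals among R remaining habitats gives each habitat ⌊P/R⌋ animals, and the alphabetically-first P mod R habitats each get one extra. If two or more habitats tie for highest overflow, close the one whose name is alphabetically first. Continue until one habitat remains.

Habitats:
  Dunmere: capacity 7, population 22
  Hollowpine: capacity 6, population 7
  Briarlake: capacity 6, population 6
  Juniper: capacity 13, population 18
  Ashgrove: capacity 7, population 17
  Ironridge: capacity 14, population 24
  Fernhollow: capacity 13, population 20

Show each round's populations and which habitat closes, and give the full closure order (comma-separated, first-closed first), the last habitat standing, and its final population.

Closure order: Dunmere, Ashgrove, Ironridge, Fernhollow, Juniper, Briarlake
Last habitat: Hollowpine with 114 animals

Round 1: Ashgrove=17 Briarlake=6 Dunmere=22 Fernhollow=20 Hollowpine=7 Ironridge=24 Juniper=18 → close Dunmere (overflow 15)
  22÷6 = 3 each, +1 to first 4
Round 2: Ashgrove=21 Briarlake=10 Fernhollow=24 Hollowpine=11 Ironridge=27 Juniper=21 → close Ashgrove (overflow 14)
  21÷5 = 4 each, +1 to first 1
Round 3: Briarlake=15 Fernhollow=28 Hollowpine=15 Ironridge=31 Juniper=25 → close Ironridge (overflow 17)
  31÷4 = 7 each, +1 to first 3
Round 4: Briarlake=23 Fernhollow=36 Hollowpine=23 Juniper=32 → close Fernhollow (overflow 23)
  36÷3 = 12 each, +1 to first 0
Round 5: Briarlake=35 Hollowpine=35 Juniper=44 → close Juniper (overflow 31)
  44÷2 = 22 each, +1 to first 0
Round 6: Briarlake=57 Hollowpine=57 → close Briarlake (overflow 51)
  57÷1 = 57 each, +1 to first 0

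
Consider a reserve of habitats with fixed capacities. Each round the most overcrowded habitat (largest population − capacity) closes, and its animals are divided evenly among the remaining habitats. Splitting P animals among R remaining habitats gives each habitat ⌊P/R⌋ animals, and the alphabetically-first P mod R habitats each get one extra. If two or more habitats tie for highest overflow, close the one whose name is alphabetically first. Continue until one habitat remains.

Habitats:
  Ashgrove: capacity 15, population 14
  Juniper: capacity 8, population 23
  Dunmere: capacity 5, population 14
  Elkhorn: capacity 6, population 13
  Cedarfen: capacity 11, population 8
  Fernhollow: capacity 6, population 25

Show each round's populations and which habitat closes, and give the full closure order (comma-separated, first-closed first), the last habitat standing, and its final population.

Round 1: Ashgrove=14 Cedarfen=8 Dunmere=14 Elkhorn=13 Fernhollow=25 Juniper=23 → close Fernhollow (overflow 19)
  25÷5 = 5 each, +1 to first 0
Round 2: Ashgrove=19 Cedarfen=13 Dunmere=19 Elkhorn=18 Juniper=28 → close Juniper (overflow 20)
  28÷4 = 7 each, +1 to first 0
Round 3: Ashgrove=26 Cedarfen=20 Dunmere=26 Elkhorn=25 → close Dunmere (overflow 21)
  26÷3 = 8 each, +1 to first 2
Round 4: Ashgrove=35 Cedarfen=29 Elkhorn=33 → close Elkhorn (overflow 27)
  33÷2 = 16 each, +1 to first 1
Round 5: Ashgrove=52 Cedarfen=45 → close Ashgrove (overflow 37)
  52÷1 = 52 each, +1 to first 0

Closure order: Fernhollow, Juniper, Dunmere, Elkhorn, Ashgrove
Last habitat: Cedarfen with 97 animals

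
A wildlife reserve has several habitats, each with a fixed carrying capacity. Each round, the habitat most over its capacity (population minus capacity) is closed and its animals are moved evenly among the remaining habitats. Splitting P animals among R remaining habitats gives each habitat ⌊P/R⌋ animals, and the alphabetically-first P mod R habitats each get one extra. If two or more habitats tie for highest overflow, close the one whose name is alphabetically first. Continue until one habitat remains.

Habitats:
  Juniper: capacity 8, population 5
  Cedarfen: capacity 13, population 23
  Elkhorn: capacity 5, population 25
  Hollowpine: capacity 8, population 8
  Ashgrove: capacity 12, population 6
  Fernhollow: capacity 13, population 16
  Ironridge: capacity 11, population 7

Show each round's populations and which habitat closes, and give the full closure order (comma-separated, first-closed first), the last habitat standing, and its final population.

Closure order: Elkhorn, Cedarfen, Fernhollow, Hollowpine, Ashgrove, Juniper
Last habitat: Ironridge with 90 animals

Round 1: Ashgrove=6 Cedarfen=23 Elkhorn=25 Fernhollow=16 Hollowpine=8 Ironridge=7 Juniper=5 → close Elkhorn (overflow 20)
  25÷6 = 4 each, +1 to first 1
Round 2: Ashgrove=11 Cedarfen=27 Fernhollow=20 Hollowpine=12 Ironridge=11 Juniper=9 → close Cedarfen (overflow 14)
  27÷5 = 5 each, +1 to first 2
Round 3: Ashgrove=17 Fernhollow=26 Hollowpine=17 Ironridge=16 Juniper=14 → close Fernhollow (overflow 13)
  26÷4 = 6 each, +1 to first 2
Round 4: Ashgrove=24 Hollowpine=24 Ironridge=22 Juniper=20 → close Hollowpine (overflow 16)
  24÷3 = 8 each, +1 to first 0
Round 5: Ashgrove=32 Ironridge=30 Juniper=28 → close Ashgrove (overflow 20)
  32÷2 = 16 each, +1 to first 0
Round 6: Ironridge=46 Juniper=44 → close Juniper (overflow 36)
  44÷1 = 44 each, +1 to first 0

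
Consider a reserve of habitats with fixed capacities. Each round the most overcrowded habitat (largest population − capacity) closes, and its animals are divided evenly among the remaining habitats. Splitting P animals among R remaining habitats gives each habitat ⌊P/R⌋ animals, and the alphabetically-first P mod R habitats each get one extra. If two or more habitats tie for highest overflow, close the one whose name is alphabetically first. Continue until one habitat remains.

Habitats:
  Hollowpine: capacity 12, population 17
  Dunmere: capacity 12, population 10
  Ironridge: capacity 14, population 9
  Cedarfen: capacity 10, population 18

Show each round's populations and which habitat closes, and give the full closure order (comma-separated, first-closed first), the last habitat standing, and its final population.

Round 1: Cedarfen=18 Dunmere=10 Hollowpine=17 Ironridge=9 → close Cedarfen (overflow 8)
  18÷3 = 6 each, +1 to first 0
Round 2: Dunmere=16 Hollowpine=23 Ironridge=15 → close Hollowpine (overflow 11)
  23÷2 = 11 each, +1 to first 1
Round 3: Dunmere=28 Ironridge=26 → close Dunmere (overflow 16)
  28÷1 = 28 each, +1 to first 0

Closure order: Cedarfen, Hollowpine, Dunmere
Last habitat: Ironridge with 54 animals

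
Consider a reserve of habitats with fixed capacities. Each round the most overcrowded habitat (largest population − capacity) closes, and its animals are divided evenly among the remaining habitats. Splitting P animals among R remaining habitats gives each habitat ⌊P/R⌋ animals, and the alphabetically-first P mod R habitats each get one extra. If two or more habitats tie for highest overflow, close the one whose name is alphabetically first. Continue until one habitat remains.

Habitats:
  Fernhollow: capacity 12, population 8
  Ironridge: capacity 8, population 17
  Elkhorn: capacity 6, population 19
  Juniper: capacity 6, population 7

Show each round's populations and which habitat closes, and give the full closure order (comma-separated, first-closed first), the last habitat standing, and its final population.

Round 1: Elkhorn=19 Fernhollow=8 Ironridge=17 Juniper=7 → close Elkhorn (overflow 13)
  19÷3 = 6 each, +1 to first 1
Round 2: Fernhollow=15 Ironridge=23 Juniper=13 → close Ironridge (overflow 15)
  23÷2 = 11 each, +1 to first 1
Round 3: Fernhollow=27 Juniper=24 → close Juniper (overflow 18)
  24÷1 = 24 each, +1 to first 0

Closure order: Elkhorn, Ironridge, Juniper
Last habitat: Fernhollow with 51 animals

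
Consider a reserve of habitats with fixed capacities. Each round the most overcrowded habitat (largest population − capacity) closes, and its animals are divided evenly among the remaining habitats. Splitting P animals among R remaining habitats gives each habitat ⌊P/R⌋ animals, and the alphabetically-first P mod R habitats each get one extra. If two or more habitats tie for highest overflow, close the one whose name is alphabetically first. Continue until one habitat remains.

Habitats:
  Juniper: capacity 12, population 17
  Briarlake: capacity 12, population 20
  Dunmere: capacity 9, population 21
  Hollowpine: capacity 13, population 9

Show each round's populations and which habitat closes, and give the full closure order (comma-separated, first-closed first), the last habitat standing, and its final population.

Closure order: Dunmere, Briarlake, Juniper
Last habitat: Hollowpine with 67 animals

Round 1: Briarlake=20 Dunmere=21 Hollowpine=9 Juniper=17 → close Dunmere (overflow 12)
  21÷3 = 7 each, +1 to first 0
Round 2: Briarlake=27 Hollowpine=16 Juniper=24 → close Briarlake (overflow 15)
  27÷2 = 13 each, +1 to first 1
Round 3: Hollowpine=30 Juniper=37 → close Juniper (overflow 25)
  37÷1 = 37 each, +1 to first 0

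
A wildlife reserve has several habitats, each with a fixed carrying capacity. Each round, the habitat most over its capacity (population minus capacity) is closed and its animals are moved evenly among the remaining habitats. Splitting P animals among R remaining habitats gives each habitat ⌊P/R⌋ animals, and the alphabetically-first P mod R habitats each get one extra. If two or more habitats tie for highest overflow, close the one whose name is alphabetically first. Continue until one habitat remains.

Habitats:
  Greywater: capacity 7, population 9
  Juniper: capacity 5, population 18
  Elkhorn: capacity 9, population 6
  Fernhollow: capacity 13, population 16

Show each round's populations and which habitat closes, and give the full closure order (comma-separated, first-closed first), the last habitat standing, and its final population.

Round 1: Elkhorn=6 Fernhollow=16 Greywater=9 Juniper=18 → close Juniper (overflow 13)
  18÷3 = 6 each, +1 to first 0
Round 2: Elkhorn=12 Fernhollow=22 Greywater=15 → close Fernhollow (overflow 9)
  22÷2 = 11 each, +1 to first 0
Round 3: Elkhorn=23 Greywater=26 → close Greywater (overflow 19)
  26÷1 = 26 each, +1 to first 0

Closure order: Juniper, Fernhollow, Greywater
Last habitat: Elkhorn with 49 animals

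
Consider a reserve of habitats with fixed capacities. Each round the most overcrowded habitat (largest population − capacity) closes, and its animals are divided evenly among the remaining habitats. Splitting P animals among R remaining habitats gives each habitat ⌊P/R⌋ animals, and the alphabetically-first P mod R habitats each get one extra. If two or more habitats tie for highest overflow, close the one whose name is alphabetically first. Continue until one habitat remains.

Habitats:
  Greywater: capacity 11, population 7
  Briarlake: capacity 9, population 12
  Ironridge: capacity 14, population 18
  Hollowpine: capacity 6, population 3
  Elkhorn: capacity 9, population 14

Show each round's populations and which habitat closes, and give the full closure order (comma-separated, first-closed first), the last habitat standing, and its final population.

Round 1: Briarlake=12 Elkhorn=14 Greywater=7 Hollowpine=3 Ironridge=18 → close Elkhorn (overflow 5)
  14÷4 = 3 each, +1 to first 2
Round 2: Briarlake=16 Greywater=11 Hollowpine=6 Ironridge=21 → close Briarlake (overflow 7)
  16÷3 = 5 each, +1 to first 1
Round 3: Greywater=17 Hollowpine=11 Ironridge=26 → close Ironridge (overflow 12)
  26÷2 = 13 each, +1 to first 0
Round 4: Greywater=30 Hollowpine=24 → close Greywater (overflow 19)
  30÷1 = 30 each, +1 to first 0

Closure order: Elkhorn, Briarlake, Ironridge, Greywater
Last habitat: Hollowpine with 54 animals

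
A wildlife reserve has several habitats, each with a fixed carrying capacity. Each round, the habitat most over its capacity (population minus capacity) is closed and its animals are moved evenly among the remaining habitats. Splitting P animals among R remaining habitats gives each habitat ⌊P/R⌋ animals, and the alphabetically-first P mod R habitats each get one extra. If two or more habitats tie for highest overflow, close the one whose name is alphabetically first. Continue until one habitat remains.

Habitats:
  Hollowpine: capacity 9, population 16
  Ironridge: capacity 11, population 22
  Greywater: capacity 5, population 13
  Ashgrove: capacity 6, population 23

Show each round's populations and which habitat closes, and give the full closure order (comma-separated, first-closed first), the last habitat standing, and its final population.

Closure order: Ashgrove, Ironridge, Greywater
Last habitat: Hollowpine with 74 animals

Round 1: Ashgrove=23 Greywater=13 Hollowpine=16 Ironridge=22 → close Ashgrove (overflow 17)
  23÷3 = 7 each, +1 to first 2
Round 2: Greywater=21 Hollowpine=24 Ironridge=29 → close Ironridge (overflow 18)
  29÷2 = 14 each, +1 to first 1
Round 3: Greywater=36 Hollowpine=38 → close Greywater (overflow 31)
  36÷1 = 36 each, +1 to first 0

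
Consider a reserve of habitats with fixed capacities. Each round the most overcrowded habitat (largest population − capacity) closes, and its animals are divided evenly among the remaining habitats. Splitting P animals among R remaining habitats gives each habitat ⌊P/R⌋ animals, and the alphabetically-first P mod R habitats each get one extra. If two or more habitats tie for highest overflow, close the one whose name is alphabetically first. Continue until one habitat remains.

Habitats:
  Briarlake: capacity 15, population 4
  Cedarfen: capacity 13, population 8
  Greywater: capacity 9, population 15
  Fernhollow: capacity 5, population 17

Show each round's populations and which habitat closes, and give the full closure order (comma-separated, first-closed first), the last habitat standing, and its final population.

Round 1: Briarlake=4 Cedarfen=8 Fernhollow=17 Greywater=15 → close Fernhollow (overflow 12)
  17÷3 = 5 each, +1 to first 2
Round 2: Briarlake=10 Cedarfen=14 Greywater=20 → close Greywater (overflow 11)
  20÷2 = 10 each, +1 to first 0
Round 3: Briarlake=20 Cedarfen=24 → close Cedarfen (overflow 11)
  24÷1 = 24 each, +1 to first 0

Closure order: Fernhollow, Greywater, Cedarfen
Last habitat: Briarlake with 44 animals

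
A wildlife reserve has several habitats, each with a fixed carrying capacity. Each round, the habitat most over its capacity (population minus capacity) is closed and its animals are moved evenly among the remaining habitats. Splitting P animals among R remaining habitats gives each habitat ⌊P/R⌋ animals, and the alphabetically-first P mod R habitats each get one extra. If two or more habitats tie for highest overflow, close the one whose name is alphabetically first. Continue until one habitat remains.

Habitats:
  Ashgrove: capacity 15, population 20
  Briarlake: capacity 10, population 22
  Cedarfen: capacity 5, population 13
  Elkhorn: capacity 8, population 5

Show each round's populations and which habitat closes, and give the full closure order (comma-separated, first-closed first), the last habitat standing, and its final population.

Round 1: Ashgrove=20 Briarlake=22 Cedarfen=13 Elkhorn=5 → close Briarlake (overflow 12)
  22÷3 = 7 each, +1 to first 1
Round 2: Ashgrove=28 Cedarfen=20 Elkhorn=12 → close Cedarfen (overflow 15)
  20÷2 = 10 each, +1 to first 0
Round 3: Ashgrove=38 Elkhorn=22 → close Ashgrove (overflow 23)
  38÷1 = 38 each, +1 to first 0

Closure order: Briarlake, Cedarfen, Ashgrove
Last habitat: Elkhorn with 60 animals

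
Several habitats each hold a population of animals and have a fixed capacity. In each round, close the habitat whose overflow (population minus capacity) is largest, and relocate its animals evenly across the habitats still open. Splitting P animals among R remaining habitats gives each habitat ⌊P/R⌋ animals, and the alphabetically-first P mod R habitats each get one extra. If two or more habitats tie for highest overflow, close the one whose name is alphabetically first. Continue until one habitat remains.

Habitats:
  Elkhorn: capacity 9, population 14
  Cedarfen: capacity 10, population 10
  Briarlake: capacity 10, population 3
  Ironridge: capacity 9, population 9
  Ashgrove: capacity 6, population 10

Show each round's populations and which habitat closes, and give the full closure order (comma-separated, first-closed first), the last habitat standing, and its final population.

Round 1: Ashgrove=10 Briarlake=3 Cedarfen=10 Elkhorn=14 Ironridge=9 → close Elkhorn (overflow 5)
  14÷4 = 3 each, +1 to first 2
Round 2: Ashgrove=14 Briarlake=7 Cedarfen=13 Ironridge=12 → close Ashgrove (overflow 8)
  14÷3 = 4 each, +1 to first 2
Round 3: Briarlake=12 Cedarfen=18 Ironridge=16 → close Cedarfen (overflow 8)
  18÷2 = 9 each, +1 to first 0
Round 4: Briarlake=21 Ironridge=25 → close Ironridge (overflow 16)
  25÷1 = 25 each, +1 to first 0

Closure order: Elkhorn, Ashgrove, Cedarfen, Ironridge
Last habitat: Briarlake with 46 animals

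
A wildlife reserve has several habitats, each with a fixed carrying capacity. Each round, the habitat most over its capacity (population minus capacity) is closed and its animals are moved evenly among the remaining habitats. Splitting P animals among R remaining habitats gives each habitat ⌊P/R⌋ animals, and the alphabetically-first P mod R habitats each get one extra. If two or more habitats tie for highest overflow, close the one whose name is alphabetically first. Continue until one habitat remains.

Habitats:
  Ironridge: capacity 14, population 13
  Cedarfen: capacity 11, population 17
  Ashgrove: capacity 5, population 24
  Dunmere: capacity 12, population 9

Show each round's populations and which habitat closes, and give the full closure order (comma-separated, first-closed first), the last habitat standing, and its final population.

Closure order: Ashgrove, Cedarfen, Ironridge
Last habitat: Dunmere with 63 animals

Round 1: Ashgrove=24 Cedarfen=17 Dunmere=9 Ironridge=13 → close Ashgrove (overflow 19)
  24÷3 = 8 each, +1 to first 0
Round 2: Cedarfen=25 Dunmere=17 Ironridge=21 → close Cedarfen (overflow 14)
  25÷2 = 12 each, +1 to first 1
Round 3: Dunmere=30 Ironridge=33 → close Ironridge (overflow 19)
  33÷1 = 33 each, +1 to first 0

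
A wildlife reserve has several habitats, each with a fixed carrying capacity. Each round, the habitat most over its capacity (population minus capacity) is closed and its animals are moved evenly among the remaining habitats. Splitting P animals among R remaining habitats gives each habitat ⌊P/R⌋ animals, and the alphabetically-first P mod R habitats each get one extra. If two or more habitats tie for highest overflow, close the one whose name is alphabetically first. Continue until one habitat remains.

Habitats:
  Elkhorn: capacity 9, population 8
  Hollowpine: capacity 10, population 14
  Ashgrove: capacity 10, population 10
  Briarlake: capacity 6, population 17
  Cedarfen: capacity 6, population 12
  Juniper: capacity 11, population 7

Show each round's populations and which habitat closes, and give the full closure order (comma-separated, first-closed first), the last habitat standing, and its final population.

Closure order: Briarlake, Cedarfen, Hollowpine, Ashgrove, Elkhorn
Last habitat: Juniper with 68 animals

Round 1: Ashgrove=10 Briarlake=17 Cedarfen=12 Elkhorn=8 Hollowpine=14 Juniper=7 → close Briarlake (overflow 11)
  17÷5 = 3 each, +1 to first 2
Round 2: Ashgrove=14 Cedarfen=16 Elkhorn=11 Hollowpine=17 Juniper=10 → close Cedarfen (overflow 10)
  16÷4 = 4 each, +1 to first 0
Round 3: Ashgrove=18 Elkhorn=15 Hollowpine=21 Juniper=14 → close Hollowpine (overflow 11)
  21÷3 = 7 each, +1 to first 0
Round 4: Ashgrove=25 Elkhorn=22 Juniper=21 → close Ashgrove (overflow 15)
  25÷2 = 12 each, +1 to first 1
Round 5: Elkhorn=35 Juniper=33 → close Elkhorn (overflow 26)
  35÷1 = 35 each, +1 to first 0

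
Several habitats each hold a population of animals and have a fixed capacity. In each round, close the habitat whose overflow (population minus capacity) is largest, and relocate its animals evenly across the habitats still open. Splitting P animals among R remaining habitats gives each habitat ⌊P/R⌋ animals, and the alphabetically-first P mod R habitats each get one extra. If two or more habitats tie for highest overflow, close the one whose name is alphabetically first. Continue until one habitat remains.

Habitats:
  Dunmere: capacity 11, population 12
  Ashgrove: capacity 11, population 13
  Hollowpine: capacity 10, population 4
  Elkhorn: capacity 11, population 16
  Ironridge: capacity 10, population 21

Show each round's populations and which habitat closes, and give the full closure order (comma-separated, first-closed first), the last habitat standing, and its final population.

Round 1: Ashgrove=13 Dunmere=12 Elkhorn=16 Hollowpine=4 Ironridge=21 → close Ironridge (overflow 11)
  21÷4 = 5 each, +1 to first 1
Round 2: Ashgrove=19 Dunmere=17 Elkhorn=21 Hollowpine=9 → close Elkhorn (overflow 10)
  21÷3 = 7 each, +1 to first 0
Round 3: Ashgrove=26 Dunmere=24 Hollowpine=16 → close Ashgrove (overflow 15)
  26÷2 = 13 each, +1 to first 0
Round 4: Dunmere=37 Hollowpine=29 → close Dunmere (overflow 26)
  37÷1 = 37 each, +1 to first 0

Closure order: Ironridge, Elkhorn, Ashgrove, Dunmere
Last habitat: Hollowpine with 66 animals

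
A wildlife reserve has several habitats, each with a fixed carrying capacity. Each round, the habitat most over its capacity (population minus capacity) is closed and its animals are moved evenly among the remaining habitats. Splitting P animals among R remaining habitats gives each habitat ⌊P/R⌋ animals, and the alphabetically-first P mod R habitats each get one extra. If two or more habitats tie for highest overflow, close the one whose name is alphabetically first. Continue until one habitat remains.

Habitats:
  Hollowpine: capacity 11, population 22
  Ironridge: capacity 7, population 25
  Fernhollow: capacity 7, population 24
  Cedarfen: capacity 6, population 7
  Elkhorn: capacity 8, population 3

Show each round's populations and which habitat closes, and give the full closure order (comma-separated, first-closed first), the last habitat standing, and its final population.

Round 1: Cedarfen=7 Elkhorn=3 Fernhollow=24 Hollowpine=22 Ironridge=25 → close Ironridge (overflow 18)
  25÷4 = 6 each, +1 to first 1
Round 2: Cedarfen=14 Elkhorn=9 Fernhollow=30 Hollowpine=28 → close Fernhollow (overflow 23)
  30÷3 = 10 each, +1 to first 0
Round 3: Cedarfen=24 Elkhorn=19 Hollowpine=38 → close Hollowpine (overflow 27)
  38÷2 = 19 each, +1 to first 0
Round 4: Cedarfen=43 Elkhorn=38 → close Cedarfen (overflow 37)
  43÷1 = 43 each, +1 to first 0

Closure order: Ironridge, Fernhollow, Hollowpine, Cedarfen
Last habitat: Elkhorn with 81 animals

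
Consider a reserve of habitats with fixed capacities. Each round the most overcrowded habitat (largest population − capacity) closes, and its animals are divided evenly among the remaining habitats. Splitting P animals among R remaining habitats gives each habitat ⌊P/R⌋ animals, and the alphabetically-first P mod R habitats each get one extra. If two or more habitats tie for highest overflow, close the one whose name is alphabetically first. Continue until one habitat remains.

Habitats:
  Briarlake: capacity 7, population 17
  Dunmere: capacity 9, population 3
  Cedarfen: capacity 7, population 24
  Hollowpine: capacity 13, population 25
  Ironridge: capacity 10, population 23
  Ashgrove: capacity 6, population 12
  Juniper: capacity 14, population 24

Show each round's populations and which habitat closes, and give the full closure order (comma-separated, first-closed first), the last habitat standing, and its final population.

Round 1: Ashgrove=12 Briarlake=17 Cedarfen=24 Dunmere=3 Hollowpine=25 Ironridge=23 Juniper=24 → close Cedarfen (overflow 17)
  24÷6 = 4 each, +1 to first 0
Round 2: Ashgrove=16 Briarlake=21 Dunmere=7 Hollowpine=29 Ironridge=27 Juniper=28 → close Ironridge (overflow 17)
  27÷5 = 5 each, +1 to first 2
Round 3: Ashgrove=22 Briarlake=27 Dunmere=12 Hollowpine=34 Juniper=33 → close Hollowpine (overflow 21)
  34÷4 = 8 each, +1 to first 2
Round 4: Ashgrove=31 Briarlake=36 Dunmere=20 Juniper=41 → close Briarlake (overflow 29)
  36÷3 = 12 each, +1 to first 0
Round 5: Ashgrove=43 Dunmere=32 Juniper=53 → close Juniper (overflow 39)
  53÷2 = 26 each, +1 to first 1
Round 6: Ashgrove=70 Dunmere=58 → close Ashgrove (overflow 64)
  70÷1 = 70 each, +1 to first 0

Closure order: Cedarfen, Ironridge, Hollowpine, Briarlake, Juniper, Ashgrove
Last habitat: Dunmere with 128 animals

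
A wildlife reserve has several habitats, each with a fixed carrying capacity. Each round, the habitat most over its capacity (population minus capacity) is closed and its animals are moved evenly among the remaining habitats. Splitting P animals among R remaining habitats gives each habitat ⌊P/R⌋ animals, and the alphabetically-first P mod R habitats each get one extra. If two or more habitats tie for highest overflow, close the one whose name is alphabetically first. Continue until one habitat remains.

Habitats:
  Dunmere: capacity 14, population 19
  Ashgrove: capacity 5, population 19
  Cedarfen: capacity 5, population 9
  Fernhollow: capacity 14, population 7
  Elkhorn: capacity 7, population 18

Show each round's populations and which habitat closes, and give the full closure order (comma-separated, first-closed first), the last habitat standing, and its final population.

Closure order: Ashgrove, Elkhorn, Dunmere, Cedarfen
Last habitat: Fernhollow with 72 animals

Round 1: Ashgrove=19 Cedarfen=9 Dunmere=19 Elkhorn=18 Fernhollow=7 → close Ashgrove (overflow 14)
  19÷4 = 4 each, +1 to first 3
Round 2: Cedarfen=14 Dunmere=24 Elkhorn=23 Fernhollow=11 → close Elkhorn (overflow 16)
  23÷3 = 7 each, +1 to first 2
Round 3: Cedarfen=22 Dunmere=32 Fernhollow=18 → close Dunmere (overflow 18)
  32÷2 = 16 each, +1 to first 0
Round 4: Cedarfen=38 Fernhollow=34 → close Cedarfen (overflow 33)
  38÷1 = 38 each, +1 to first 0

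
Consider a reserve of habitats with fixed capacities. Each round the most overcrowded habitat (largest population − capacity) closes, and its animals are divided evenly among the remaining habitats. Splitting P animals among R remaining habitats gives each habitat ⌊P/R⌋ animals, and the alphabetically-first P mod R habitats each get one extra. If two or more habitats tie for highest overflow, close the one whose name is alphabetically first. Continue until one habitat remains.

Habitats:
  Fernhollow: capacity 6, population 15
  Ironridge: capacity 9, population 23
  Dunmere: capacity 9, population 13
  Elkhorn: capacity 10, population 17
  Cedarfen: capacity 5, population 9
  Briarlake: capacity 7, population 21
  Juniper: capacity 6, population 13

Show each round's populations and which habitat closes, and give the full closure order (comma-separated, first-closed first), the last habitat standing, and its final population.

Round 1: Briarlake=21 Cedarfen=9 Dunmere=13 Elkhorn=17 Fernhollow=15 Ironridge=23 Juniper=13 → close Briarlake (overflow 14)
  21÷6 = 3 each, +1 to first 3
Round 2: Cedarfen=13 Dunmere=17 Elkhorn=21 Fernhollow=18 Ironridge=26 Juniper=16 → close Ironridge (overflow 17)
  26÷5 = 5 each, +1 to first 1
Round 3: Cedarfen=19 Dunmere=22 Elkhorn=26 Fernhollow=23 Juniper=21 → close Fernhollow (overflow 17)
  23÷4 = 5 each, +1 to first 3
Round 4: Cedarfen=25 Dunmere=28 Elkhorn=32 Juniper=26 → close Elkhorn (overflow 22)
  32÷3 = 10 each, +1 to first 2
Round 5: Cedarfen=36 Dunmere=39 Juniper=36 → close Cedarfen (overflow 31)
  36÷2 = 18 each, +1 to first 0
Round 6: Dunmere=57 Juniper=54 → close Dunmere (overflow 48)
  57÷1 = 57 each, +1 to first 0

Closure order: Briarlake, Ironridge, Fernhollow, Elkhorn, Cedarfen, Dunmere
Last habitat: Juniper with 111 animals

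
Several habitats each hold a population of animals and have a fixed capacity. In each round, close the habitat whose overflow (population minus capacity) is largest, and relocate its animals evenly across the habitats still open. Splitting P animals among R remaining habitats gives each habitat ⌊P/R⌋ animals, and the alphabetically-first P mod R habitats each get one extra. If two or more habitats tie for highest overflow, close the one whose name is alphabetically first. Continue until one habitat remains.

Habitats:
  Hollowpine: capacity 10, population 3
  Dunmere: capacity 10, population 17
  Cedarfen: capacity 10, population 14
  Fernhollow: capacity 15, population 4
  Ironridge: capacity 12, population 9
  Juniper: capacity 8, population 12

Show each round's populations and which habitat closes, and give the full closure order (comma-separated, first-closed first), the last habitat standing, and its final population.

Round 1: Cedarfen=14 Dunmere=17 Fernhollow=4 Hollowpine=3 Ironridge=9 Juniper=12 → close Dunmere (overflow 7)
  17÷5 = 3 each, +1 to first 2
Round 2: Cedarfen=18 Fernhollow=8 Hollowpine=6 Ironridge=12 Juniper=15 → close Cedarfen (overflow 8)
  18÷4 = 4 each, +1 to first 2
Round 3: Fernhollow=13 Hollowpine=11 Ironridge=16 Juniper=19 → close Juniper (overflow 11)
  19÷3 = 6 each, +1 to first 1
Round 4: Fernhollow=20 Hollowpine=17 Ironridge=22 → close Ironridge (overflow 10)
  22÷2 = 11 each, +1 to first 0
Round 5: Fernhollow=31 Hollowpine=28 → close Hollowpine (overflow 18)
  28÷1 = 28 each, +1 to first 0

Closure order: Dunmere, Cedarfen, Juniper, Ironridge, Hollowpine
Last habitat: Fernhollow with 59 animals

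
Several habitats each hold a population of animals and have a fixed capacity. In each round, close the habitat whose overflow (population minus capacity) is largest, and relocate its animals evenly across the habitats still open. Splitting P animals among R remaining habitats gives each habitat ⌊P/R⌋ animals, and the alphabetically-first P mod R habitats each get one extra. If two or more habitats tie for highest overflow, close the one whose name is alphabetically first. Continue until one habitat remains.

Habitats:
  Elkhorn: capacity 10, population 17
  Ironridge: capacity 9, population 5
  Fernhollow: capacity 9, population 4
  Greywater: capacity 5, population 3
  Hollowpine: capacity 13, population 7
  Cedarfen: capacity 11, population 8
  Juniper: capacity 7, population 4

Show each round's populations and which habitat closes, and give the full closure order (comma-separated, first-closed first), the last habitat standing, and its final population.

Closure order: Elkhorn, Greywater, Cedarfen, Fernhollow, Ironridge, Juniper
Last habitat: Hollowpine with 48 animals

Round 1: Cedarfen=8 Elkhorn=17 Fernhollow=4 Greywater=3 Hollowpine=7 Ironridge=5 Juniper=4 → close Elkhorn (overflow 7)
  17÷6 = 2 each, +1 to first 5
Round 2: Cedarfen=11 Fernhollow=7 Greywater=6 Hollowpine=10 Ironridge=8 Juniper=6 → close Greywater (overflow 1)
  6÷5 = 1 each, +1 to first 1
Round 3: Cedarfen=13 Fernhollow=8 Hollowpine=11 Ironridge=9 Juniper=7 → close Cedarfen (overflow 2)
  13÷4 = 3 each, +1 to first 1
Round 4: Fernhollow=12 Hollowpine=14 Ironridge=12 Juniper=10 → close Fernhollow (overflow 3)
  12÷3 = 4 each, +1 to first 0
Round 5: Hollowpine=18 Ironridge=16 Juniper=14 → close Ironridge (overflow 7)
  16÷2 = 8 each, +1 to first 0
Round 6: Hollowpine=26 Juniper=22 → close Juniper (overflow 15)
  22÷1 = 22 each, +1 to first 0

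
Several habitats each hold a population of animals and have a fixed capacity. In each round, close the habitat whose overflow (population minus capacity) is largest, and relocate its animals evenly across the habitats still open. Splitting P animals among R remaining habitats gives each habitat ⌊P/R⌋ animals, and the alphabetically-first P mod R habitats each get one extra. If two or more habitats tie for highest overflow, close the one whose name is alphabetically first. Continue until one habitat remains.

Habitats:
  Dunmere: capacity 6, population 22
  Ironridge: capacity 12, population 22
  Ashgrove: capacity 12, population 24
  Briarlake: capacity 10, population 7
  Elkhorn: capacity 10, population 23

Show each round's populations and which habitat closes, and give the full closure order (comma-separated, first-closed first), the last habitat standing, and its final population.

Round 1: Ashgrove=24 Briarlake=7 Dunmere=22 Elkhorn=23 Ironridge=22 → close Dunmere (overflow 16)
  22÷4 = 5 each, +1 to first 2
Round 2: Ashgrove=30 Briarlake=13 Elkhorn=28 Ironridge=27 → close Ashgrove (overflow 18)
  30÷3 = 10 each, +1 to first 0
Round 3: Briarlake=23 Elkhorn=38 Ironridge=37 → close Elkhorn (overflow 28)
  38÷2 = 19 each, +1 to first 0
Round 4: Briarlake=42 Ironridge=56 → close Ironridge (overflow 44)
  56÷1 = 56 each, +1 to first 0

Closure order: Dunmere, Ashgrove, Elkhorn, Ironridge
Last habitat: Briarlake with 98 animals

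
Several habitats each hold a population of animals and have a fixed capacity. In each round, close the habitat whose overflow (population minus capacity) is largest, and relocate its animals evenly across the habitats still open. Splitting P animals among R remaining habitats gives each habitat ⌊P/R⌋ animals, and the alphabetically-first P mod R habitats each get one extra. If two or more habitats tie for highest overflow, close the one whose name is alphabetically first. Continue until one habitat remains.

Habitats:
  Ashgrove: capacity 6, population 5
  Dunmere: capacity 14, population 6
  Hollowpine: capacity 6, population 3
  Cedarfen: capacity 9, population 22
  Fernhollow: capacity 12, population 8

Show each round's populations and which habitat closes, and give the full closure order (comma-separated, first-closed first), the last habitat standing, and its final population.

Round 1: Ashgrove=5 Cedarfen=22 Dunmere=6 Fernhollow=8 Hollowpine=3 → close Cedarfen (overflow 13)
  22÷4 = 5 each, +1 to first 2
Round 2: Ashgrove=11 Dunmere=12 Fernhollow=13 Hollowpine=8 → close Ashgrove (overflow 5)
  11÷3 = 3 each, +1 to first 2
Round 3: Dunmere=16 Fernhollow=17 Hollowpine=11 → close Fernhollow (overflow 5)
  17÷2 = 8 each, +1 to first 1
Round 4: Dunmere=25 Hollowpine=19 → close Hollowpine (overflow 13)
  19÷1 = 19 each, +1 to first 0

Closure order: Cedarfen, Ashgrove, Fernhollow, Hollowpine
Last habitat: Dunmere with 44 animals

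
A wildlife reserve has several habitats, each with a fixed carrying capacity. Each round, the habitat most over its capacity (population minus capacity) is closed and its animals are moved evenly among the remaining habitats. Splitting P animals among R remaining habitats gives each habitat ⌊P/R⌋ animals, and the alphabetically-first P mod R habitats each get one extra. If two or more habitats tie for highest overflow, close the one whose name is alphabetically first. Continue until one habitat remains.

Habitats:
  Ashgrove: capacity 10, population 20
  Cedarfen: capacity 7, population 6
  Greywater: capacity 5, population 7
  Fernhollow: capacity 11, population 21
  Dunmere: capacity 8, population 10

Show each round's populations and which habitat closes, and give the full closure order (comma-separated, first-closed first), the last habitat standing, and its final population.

Closure order: Ashgrove, Fernhollow, Dunmere, Greywater
Last habitat: Cedarfen with 64 animals

Round 1: Ashgrove=20 Cedarfen=6 Dunmere=10 Fernhollow=21 Greywater=7 → close Ashgrove (overflow 10)
  20÷4 = 5 each, +1 to first 0
Round 2: Cedarfen=11 Dunmere=15 Fernhollow=26 Greywater=12 → close Fernhollow (overflow 15)
  26÷3 = 8 each, +1 to first 2
Round 3: Cedarfen=20 Dunmere=24 Greywater=20 → close Dunmere (overflow 16)
  24÷2 = 12 each, +1 to first 0
Round 4: Cedarfen=32 Greywater=32 → close Greywater (overflow 27)
  32÷1 = 32 each, +1 to first 0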